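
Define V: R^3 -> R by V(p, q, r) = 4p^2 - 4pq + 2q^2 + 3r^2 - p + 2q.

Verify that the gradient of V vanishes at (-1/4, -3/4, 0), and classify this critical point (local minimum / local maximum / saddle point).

∇V = (8p - 4q - 1, -4p + 4q + 2, 6r); substituting (-1/4, -3/4, 0) gives ∇V = (0, 0, 0), so (-1/4, -3/4, 0) is indeed a critical point.
The Hessian is constant: H = [[8, -4, 0], [-4, 4, 0], [0, 0, 6]].
Leading principal minors: Δ₁ = 8, Δ₂ = 16, Δ₃ = 96.
All leading minors are positive, so H is positive definite: a local minimum.

local minimum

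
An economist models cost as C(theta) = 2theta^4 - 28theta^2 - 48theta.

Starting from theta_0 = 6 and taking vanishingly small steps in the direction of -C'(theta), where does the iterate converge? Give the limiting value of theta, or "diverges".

3

C'(theta) = 8(theta - 3)(theta + 1)(theta + 2), so C'(6) = 1344.
Gradient descent moves in the -C' direction, i.e. theta is decreasing.
The nearest critical point in that direction is theta = 3, where C'' = 160 > 0 (a local minimum). The iterate converges there.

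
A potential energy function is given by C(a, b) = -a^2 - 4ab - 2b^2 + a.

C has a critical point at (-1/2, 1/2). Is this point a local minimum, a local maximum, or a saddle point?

The Hessian of C is constant: H = [[-2, -4], [-4, -4]].
det(H) = (-2)·(-4) − (-4)² = -8.
Since det(H) < 0, H is indefinite and the critical point is a saddle point.

saddle point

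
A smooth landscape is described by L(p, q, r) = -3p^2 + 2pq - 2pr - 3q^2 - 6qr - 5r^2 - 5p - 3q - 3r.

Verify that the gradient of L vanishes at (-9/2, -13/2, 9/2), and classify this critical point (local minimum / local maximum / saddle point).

∇L = (-6p + 2q - 2r - 5, 2p - 6q - 6r - 3, -2p - 6q - 10r - 3); substituting (-9/2, -13/2, 9/2) gives ∇L = (0, 0, 0), so (-9/2, -13/2, 9/2) is indeed a critical point.
The Hessian is constant: H = [[-6, 2, -2], [2, -6, -6], [-2, -6, -10]].
Leading principal minors: Δ₁ = -6, Δ₂ = 32, Δ₃ = -32.
The minors alternate sign starting negative (−, +, −), so H is negative definite: a local maximum.

local maximum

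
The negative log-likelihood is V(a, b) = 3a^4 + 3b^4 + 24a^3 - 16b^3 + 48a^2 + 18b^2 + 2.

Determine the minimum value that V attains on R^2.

V(a,b) separates as P(a) + Q(b) + 2, so its minimum is min P + min Q + 2.
P'(a) = 12a(a + 2)(a + 4) vanishes at a ∈ {-4, -2, 0}; Q'(b) = 12b(b - 3)(b - 1) vanishes at b ∈ {0, 1, 3}.
Local minima of P (where P''>0): P(-4)=0, P(0)=0. Local minima of Q: Q(0)=0, Q(3)=-27.
So the global minimum of V is P(-4) + Q(3) + 2 = 0 − 27 + 2 = -25, attained at (-4, 3).

-25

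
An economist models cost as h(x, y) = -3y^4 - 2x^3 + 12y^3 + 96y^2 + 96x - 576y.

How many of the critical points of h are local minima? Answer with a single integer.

h separates as a function of x plus a function of y, so ∇h=0 decouples.
∂h/∂x = -6(x - 4)(x + 4) = 0 at x ∈ {-4, 4}; ∂h/∂y = -12(y - 4)(y - 3)(y + 4) = 0 at y ∈ {-4, 3, 4}.
The Hessian is diagonal: diag(h_xx, h_yy). Second derivatives: h_xx(-4)=48, h_xx(4)=-48; h_yy(-4)=-672, h_yy(3)=84, h_yy(4)=-96.
Local minima occur where both diagonal entries positive: (-4, 3). Count: 1.

1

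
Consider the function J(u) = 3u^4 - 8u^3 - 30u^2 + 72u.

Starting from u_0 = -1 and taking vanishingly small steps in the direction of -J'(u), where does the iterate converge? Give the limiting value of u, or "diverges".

-2

J'(u) = 12(u - 3)(u - 1)(u + 2), so J'(-1) = 96.
Gradient descent moves in the -J' direction, i.e. u is decreasing.
The nearest critical point in that direction is u = -2, where J'' = 180 > 0 (a local minimum). The iterate converges there.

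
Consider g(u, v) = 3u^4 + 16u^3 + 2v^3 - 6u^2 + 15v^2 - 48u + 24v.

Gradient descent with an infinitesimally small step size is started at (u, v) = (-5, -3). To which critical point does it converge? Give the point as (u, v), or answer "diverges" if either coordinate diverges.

g is separable, so gradient descent decouples: u follows -∂g/∂u, v follows -∂g/∂v.
∂g/∂u = 12(u - 1)(u + 1)(u + 4); at u=-5 this is -288, so u increases.
∂g/∂v = 6(v + 1)(v + 4); at v=-3 this is -12, so v increases.
u converges to its nearest critical value -4 (a local min of the u-part); v converges to -1. The iterate converges to (-4, -1).

(-4, -1)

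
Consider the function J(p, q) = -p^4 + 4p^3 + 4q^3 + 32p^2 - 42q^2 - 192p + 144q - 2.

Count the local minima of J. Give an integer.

J separates as a function of p plus a function of q, so ∇J=0 decouples.
∂J/∂p = -4(p - 4)(p - 3)(p + 4) = 0 at p ∈ {-4, 3, 4}; ∂J/∂q = 12(q - 4)(q - 3) = 0 at q ∈ {3, 4}.
The Hessian is diagonal: diag(J_pp, J_qq). Second derivatives: J_pp(-4)=-224, J_pp(3)=28, J_pp(4)=-32; J_qq(3)=-12, J_qq(4)=12.
Local minima occur where both diagonal entries positive: (3, 4). Count: 1.

1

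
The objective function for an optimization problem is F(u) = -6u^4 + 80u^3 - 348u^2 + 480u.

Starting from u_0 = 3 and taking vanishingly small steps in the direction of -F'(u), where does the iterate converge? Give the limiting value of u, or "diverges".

4

F'(u) = -24(u - 5)(u - 4)(u - 1), so F'(3) = -96.
Gradient descent moves in the -F' direction, i.e. u is increasing.
The nearest critical point in that direction is u = 4, where F'' = 72 > 0 (a local minimum). The iterate converges there.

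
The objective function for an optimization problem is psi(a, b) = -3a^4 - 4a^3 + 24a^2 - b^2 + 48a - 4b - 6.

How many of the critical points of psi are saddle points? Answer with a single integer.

psi separates as a function of a plus a function of b, so ∇psi=0 decouples.
∂psi/∂a = -12(a - 2)(a + 1)(a + 2) = 0 at a ∈ {-2, -1, 2}; ∂psi/∂b = -2(b + 2) = 0 at b ∈ {-2}.
The Hessian is diagonal: diag(psi_aa, psi_bb). Second derivatives: psi_aa(-2)=-48, psi_aa(-1)=36, psi_aa(2)=-144; psi_bb(-2)=-2.
Saddle points occur where the two diagonal entries have opposite signs: (-1, -2). Count: 1.

1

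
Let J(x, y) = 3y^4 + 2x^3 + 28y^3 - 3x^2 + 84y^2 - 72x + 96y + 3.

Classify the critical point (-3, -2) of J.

The mixed partial ∂²J/∂x∂y is 0, so the Hessian at any point is diag(J_xx, J_yy) = diag(6(2x - 1), 12(3y^2 + 14y + 14)).
At (-3, -2): H = diag(-42, -24).
Both eigenvalues are negative, so H is negative definite: a local maximum.

local maximum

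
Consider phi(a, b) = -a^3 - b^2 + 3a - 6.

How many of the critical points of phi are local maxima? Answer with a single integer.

phi separates as a function of a plus a function of b, so ∇phi=0 decouples.
∂phi/∂a = -3(a - 1)(a + 1) = 0 at a ∈ {-1, 1}; ∂phi/∂b = -2b = 0 at b ∈ {0}.
The Hessian is diagonal: diag(phi_aa, phi_bb). Second derivatives: phi_aa(-1)=6, phi_aa(1)=-6; phi_bb(0)=-2.
Local maxima occur where both diagonal entries negative: (1, 0). Count: 1.

1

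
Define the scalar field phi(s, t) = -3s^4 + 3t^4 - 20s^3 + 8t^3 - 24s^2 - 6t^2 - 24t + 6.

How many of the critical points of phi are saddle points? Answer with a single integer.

phi separates as a function of s plus a function of t, so ∇phi=0 decouples.
∂phi/∂s = -12s(s + 1)(s + 4) = 0 at s ∈ {-4, -1, 0}; ∂phi/∂t = 12(t - 1)(t + 1)(t + 2) = 0 at t ∈ {-2, -1, 1}.
The Hessian is diagonal: diag(phi_ss, phi_tt). Second derivatives: phi_ss(-4)=-144, phi_ss(-1)=36, phi_ss(0)=-48; phi_tt(-2)=36, phi_tt(-1)=-24, phi_tt(1)=72.
Saddle points occur where the two diagonal entries have opposite signs: (-4, -2), (-4, 1), (-1, -1), (0, -2), (0, 1). Count: 5.

5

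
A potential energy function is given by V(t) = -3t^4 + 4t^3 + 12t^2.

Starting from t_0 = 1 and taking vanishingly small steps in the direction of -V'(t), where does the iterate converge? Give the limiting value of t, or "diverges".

V'(t) = -12t(t - 2)(t + 1), so V'(1) = 24.
Gradient descent moves in the -V' direction, i.e. t is decreasing.
The nearest critical point in that direction is t = 0, where V'' = 24 > 0 (a local minimum). The iterate converges there.

0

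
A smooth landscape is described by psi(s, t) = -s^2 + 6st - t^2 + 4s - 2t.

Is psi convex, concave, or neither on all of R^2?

neither

psi is quadratic, so its Hessian is the constant matrix H = [[-2, 6], [6, -2]].
det(H) = -32, tr(H) = -4.
det(H) < 0, so H is indefinite: neither convex nor concave.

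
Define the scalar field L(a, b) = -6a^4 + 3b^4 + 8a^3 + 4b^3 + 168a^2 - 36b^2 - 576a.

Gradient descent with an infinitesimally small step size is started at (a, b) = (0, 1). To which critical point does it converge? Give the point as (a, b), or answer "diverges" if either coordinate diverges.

L is separable, so gradient descent decouples: a follows -∂L/∂a, b follows -∂L/∂b.
∂L/∂a = -24(a - 3)(a - 2)(a + 4); at a=0 this is -576, so a increases.
∂L/∂b = 12b(b - 2)(b + 3); at b=1 this is -48, so b increases.
a converges to its nearest critical value 2 (a local min of the a-part); b converges to 2. The iterate converges to (2, 2).

(2, 2)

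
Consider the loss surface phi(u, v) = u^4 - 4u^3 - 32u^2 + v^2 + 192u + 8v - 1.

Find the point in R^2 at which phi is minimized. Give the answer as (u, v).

phi(u,v) separates as P(u) + Q(v) − 1, so its minimum is min P + min Q − 1.
P'(u) = 4(u - 4)(u - 3)(u + 4) vanishes at u ∈ {-4, 3, 4}; Q'(v) = 2v + 8 vanishes at v ∈ {-4}.
Local minima of P (where P''>0): P(-4)=-768, P(4)=256. Local minima of Q: Q(-4)=-16.
So the global minimum of phi is P(-4) + Q(-4) − 1 = -768 − 16 − 1 = -785, attained at (-4, -4).

(-4, -4)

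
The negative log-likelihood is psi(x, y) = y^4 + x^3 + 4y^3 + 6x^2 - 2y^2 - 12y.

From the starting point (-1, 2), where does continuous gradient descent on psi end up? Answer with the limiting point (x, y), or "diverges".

psi is separable, so gradient descent decouples: x follows -∂psi/∂x, y follows -∂psi/∂y.
∂psi/∂x = 3x(x + 4); at x=-1 this is -9, so x increases.
∂psi/∂y = 4(y - 1)(y + 1)(y + 3); at y=2 this is 60, so y decreases.
x converges to its nearest critical value 0 (a local min of the x-part); y converges to 1. The iterate converges to (0, 1).

(0, 1)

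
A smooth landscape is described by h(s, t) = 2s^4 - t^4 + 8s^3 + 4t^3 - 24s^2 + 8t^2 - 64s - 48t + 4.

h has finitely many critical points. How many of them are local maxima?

2

h separates as a function of s plus a function of t, so ∇h=0 decouples.
∂h/∂s = 8(s - 2)(s + 1)(s + 4) = 0 at s ∈ {-4, -1, 2}; ∂h/∂t = -4(t - 3)(t - 2)(t + 2) = 0 at t ∈ {-2, 2, 3}.
The Hessian is diagonal: diag(h_ss, h_tt). Second derivatives: h_ss(-4)=144, h_ss(-1)=-72, h_ss(2)=144; h_tt(-2)=-80, h_tt(2)=16, h_tt(3)=-20.
Local maxima occur where both diagonal entries negative: (-1, -2), (-1, 3). Count: 2.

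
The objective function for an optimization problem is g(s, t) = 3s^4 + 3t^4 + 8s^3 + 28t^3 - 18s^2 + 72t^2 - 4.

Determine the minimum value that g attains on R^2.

g(s,t) separates as P(s) + Q(t) − 4, so its minimum is min P + min Q − 4.
P'(s) = 12s(s - 1)(s + 3) vanishes at s ∈ {-3, 0, 1}; Q'(t) = 12t(t + 3)(t + 4) vanishes at t ∈ {-4, -3, 0}.
Local minima of P (where P''>0): P(-3)=-135, P(1)=-7. Local minima of Q: Q(-4)=128, Q(0)=0.
So the global minimum of g is P(-3) + Q(0) − 4 = -135 + 0 − 4 = -139, attained at (-3, 0).

-139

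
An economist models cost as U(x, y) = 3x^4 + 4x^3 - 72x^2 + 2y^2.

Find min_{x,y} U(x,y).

-640

U(x,y) separates as P(x) + Q(y), so its minimum is min P + min Q.
P'(x) = 12x(x - 3)(x + 4) vanishes at x ∈ {-4, 0, 3}; Q'(y) = 4y vanishes at y ∈ {0}.
Local minima of P (where P''>0): P(-4)=-640, P(3)=-297. Local minima of Q: Q(0)=0.
So the global minimum of U is P(-4) + Q(0) = -640 + 0 = -640, attained at (-4, 0).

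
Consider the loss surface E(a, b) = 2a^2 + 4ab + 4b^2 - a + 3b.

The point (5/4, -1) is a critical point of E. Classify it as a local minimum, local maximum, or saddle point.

The Hessian of E is constant: H = [[4, 4], [4, 8]].
det(H) = 4·8 − 4² = 16.
det(H) > 0 and tr(H) = 12 > 0, so H is positive definite and the point is a local minimum.

local minimum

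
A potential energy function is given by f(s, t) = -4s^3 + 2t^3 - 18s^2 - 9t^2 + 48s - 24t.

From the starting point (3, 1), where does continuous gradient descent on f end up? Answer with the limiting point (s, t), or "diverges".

diverges

f is separable, so gradient descent decouples: s follows -∂f/∂s, t follows -∂f/∂t.
∂f/∂s = -12(s - 1)(s + 4); at s=3 this is -168, so s increases.
∂f/∂t = 6(t - 4)(t + 1); at t=1 this is -36, so t increases.
The s-coordinate has no critical point in that direction and runs off to infinity.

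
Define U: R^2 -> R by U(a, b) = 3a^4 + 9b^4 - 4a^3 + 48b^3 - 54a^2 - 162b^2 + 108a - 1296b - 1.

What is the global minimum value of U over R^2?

U(a,b) separates as P(a) + Q(b) − 1, so its minimum is min P + min Q − 1.
P'(a) = 12(a - 3)(a - 1)(a + 3) vanishes at a ∈ {-3, 1, 3}; Q'(b) = 36(b - 3)(b + 3)(b + 4) vanishes at b ∈ {-4, -3, 3}.
Local minima of P (where P''>0): P(-3)=-459, P(3)=-27. Local minima of Q: Q(-4)=1824, Q(3)=-3321.
So the global minimum of U is P(-3) + Q(3) − 1 = -459 − 3321 − 1 = -3781, attained at (-3, 3).

-3781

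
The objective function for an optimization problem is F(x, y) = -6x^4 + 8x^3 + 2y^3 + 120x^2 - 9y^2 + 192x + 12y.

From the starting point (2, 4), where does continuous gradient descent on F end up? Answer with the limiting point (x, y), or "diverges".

(-1, 2)

F is separable, so gradient descent decouples: x follows -∂F/∂x, y follows -∂F/∂y.
∂F/∂x = -24(x - 4)(x + 1)(x + 2); at x=2 this is 576, so x decreases.
∂F/∂y = 6(y - 2)(y - 1); at y=4 this is 36, so y decreases.
x converges to its nearest critical value -1 (a local min of the x-part); y converges to 2. The iterate converges to (-1, 2).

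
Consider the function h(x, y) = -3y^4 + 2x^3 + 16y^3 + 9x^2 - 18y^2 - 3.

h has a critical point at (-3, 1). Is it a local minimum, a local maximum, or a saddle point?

The mixed partial ∂²h/∂x∂y is 0, so the Hessian at any point is diag(h_xx, h_yy) = diag(6(2x + 3), 12(-3y^2 + 8y - 3)).
At (-3, 1): H = diag(-18, 24).
The eigenvalues have opposite signs, so H is indefinite: a saddle point.

saddle point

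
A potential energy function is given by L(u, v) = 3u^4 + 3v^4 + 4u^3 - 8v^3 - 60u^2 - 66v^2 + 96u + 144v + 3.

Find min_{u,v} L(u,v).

L(u,v) separates as P(u) + Q(v) + 3, so its minimum is min P + min Q + 3.
P'(u) = 12(u - 2)(u - 1)(u + 4) vanishes at u ∈ {-4, 1, 2}; Q'(v) = 12(v - 4)(v - 1)(v + 3) vanishes at v ∈ {-3, 1, 4}.
Local minima of P (where P''>0): P(-4)=-832, P(2)=32. Local minima of Q: Q(-3)=-567, Q(4)=-224.
So the global minimum of L is P(-4) + Q(-3) + 3 = -832 − 567 + 3 = -1396, attained at (-4, -3).

-1396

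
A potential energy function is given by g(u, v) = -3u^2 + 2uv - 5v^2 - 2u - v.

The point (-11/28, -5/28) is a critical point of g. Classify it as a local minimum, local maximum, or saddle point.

local maximum

The Hessian of g is constant: H = [[-6, 2], [2, -10]].
det(H) = (-6)·(-10) − 2² = 56.
det(H) > 0 and tr(H) = -16 < 0, so H is negative definite and the point is a local maximum.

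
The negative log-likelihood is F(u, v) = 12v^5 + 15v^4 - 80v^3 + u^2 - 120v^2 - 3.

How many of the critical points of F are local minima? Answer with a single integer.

2

F separates as a function of u plus a function of v, so ∇F=0 decouples.
∂F/∂u = 2u = 0 at u ∈ {0}; ∂F/∂v = 60v(v - 2)(v + 1)(v + 2) = 0 at v ∈ {-2, -1, 0, 2}.
The Hessian is diagonal: diag(F_uu, F_vv). Second derivatives: F_uu(0)=2; F_vv(-2)=-480, F_vv(-1)=180, F_vv(0)=-240, F_vv(2)=1440.
Local minima occur where both diagonal entries positive: (0, -1), (0, 2). Count: 2.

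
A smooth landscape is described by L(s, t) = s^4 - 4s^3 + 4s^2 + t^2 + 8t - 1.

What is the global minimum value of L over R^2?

L(s,t) separates as P(s) + Q(t) − 1, so its minimum is min P + min Q − 1.
P'(s) = 4s(s - 2)(s - 1) vanishes at s ∈ {0, 1, 2}; Q'(t) = 2(t + 4) vanishes at t ∈ {-4}.
Local minima of P (where P''>0): P(0)=0, P(2)=0. Local minima of Q: Q(-4)=-16.
So the global minimum of L is P(0) + Q(-4) − 1 = 0 − 16 − 1 = -17, attained at (0, -4).

-17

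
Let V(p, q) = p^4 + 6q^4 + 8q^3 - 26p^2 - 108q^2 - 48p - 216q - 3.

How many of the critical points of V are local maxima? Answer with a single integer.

V separates as a function of p plus a function of q, so ∇V=0 decouples.
∂V/∂p = 4(p - 4)(p + 1)(p + 3) = 0 at p ∈ {-3, -1, 4}; ∂V/∂q = 24(q - 3)(q + 1)(q + 3) = 0 at q ∈ {-3, -1, 3}.
The Hessian is diagonal: diag(V_pp, V_qq). Second derivatives: V_pp(-3)=56, V_pp(-1)=-40, V_pp(4)=140; V_qq(-3)=288, V_qq(-1)=-192, V_qq(3)=576.
Local maxima occur where both diagonal entries negative: (-1, -1). Count: 1.

1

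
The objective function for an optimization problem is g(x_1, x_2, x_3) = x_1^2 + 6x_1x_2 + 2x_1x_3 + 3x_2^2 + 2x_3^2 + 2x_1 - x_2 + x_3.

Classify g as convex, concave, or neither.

g is quadratic, so its Hessian is the constant matrix H = [[2, 6, 2], [6, 6, 0], [2, 0, 4]].
Leading principal minors: 2, -24, -120.
Neither pattern holds ⇒ H is indefinite ⇒ neither convex nor concave.

neither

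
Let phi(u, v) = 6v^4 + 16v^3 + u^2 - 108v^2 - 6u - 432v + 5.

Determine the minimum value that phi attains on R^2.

-1354

phi(u,v) separates as P(u) + Q(v) + 5, so its minimum is min P + min Q + 5.
P'(u) = 2u - 6 vanishes at u ∈ {3}; Q'(v) = 24(v - 3)(v + 2)(v + 3) vanishes at v ∈ {-3, -2, 3}.
Local minima of P (where P''>0): P(3)=-9. Local minima of Q: Q(-3)=378, Q(3)=-1350.
So the global minimum of phi is P(3) + Q(3) + 5 = -9 − 1350 + 5 = -1354, attained at (3, 3).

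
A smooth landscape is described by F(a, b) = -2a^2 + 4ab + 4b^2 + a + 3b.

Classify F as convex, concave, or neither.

F is quadratic, so its Hessian is the constant matrix H = [[-4, 4], [4, 8]].
det(H) = -48, tr(H) = 4.
det(H) < 0, so H is indefinite: neither convex nor concave.

neither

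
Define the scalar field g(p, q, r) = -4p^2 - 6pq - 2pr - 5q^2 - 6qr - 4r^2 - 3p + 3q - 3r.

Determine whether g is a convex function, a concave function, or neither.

concave

g is quadratic, so its Hessian is the constant matrix H = [[-8, -6, -2], [-6, -10, -6], [-2, -6, -8]].
Leading principal minors: -8, 44, -168.
Signs alternate −, +, − ⇒ H ≺ 0 ⇒ concave.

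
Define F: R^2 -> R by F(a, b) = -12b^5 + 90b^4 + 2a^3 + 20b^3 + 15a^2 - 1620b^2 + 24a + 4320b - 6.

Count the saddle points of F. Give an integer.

4

F separates as a function of a plus a function of b, so ∇F=0 decouples.
∂F/∂a = 6(a + 1)(a + 4) = 0 at a ∈ {-4, -1}; ∂F/∂b = -60(b - 4)(b - 3)(b - 2)(b + 3) = 0 at b ∈ {-3, 2, 3, 4}.
The Hessian is diagonal: diag(F_aa, F_bb). Second derivatives: F_aa(-4)=-18, F_aa(-1)=18; F_bb(-3)=12600, F_bb(2)=-600, F_bb(3)=360, F_bb(4)=-840.
Saddle points occur where the two diagonal entries have opposite signs: (-4, -3), (-4, 3), (-1, 2), (-1, 4). Count: 4.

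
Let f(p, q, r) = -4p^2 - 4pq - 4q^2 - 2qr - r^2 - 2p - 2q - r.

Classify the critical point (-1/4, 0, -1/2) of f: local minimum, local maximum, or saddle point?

The Hessian is constant: H = [[-8, -4, 0], [-4, -8, -2], [0, -2, -2]].
Leading principal minors: Δ₁ = -8, Δ₂ = 48, Δ₃ = -64.
The minors alternate sign starting negative (−, +, −), so H is negative definite: a local maximum.

local maximum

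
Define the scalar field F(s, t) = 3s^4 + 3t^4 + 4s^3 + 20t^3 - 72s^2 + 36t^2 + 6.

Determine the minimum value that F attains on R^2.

-634

F(s,t) separates as P(s) + Q(t) + 6, so its minimum is min P + min Q + 6.
P'(s) = 12s(s - 3)(s + 4) vanishes at s ∈ {-4, 0, 3}; Q'(t) = 12t(t + 2)(t + 3) vanishes at t ∈ {-3, -2, 0}.
Local minima of P (where P''>0): P(-4)=-640, P(3)=-297. Local minima of Q: Q(-3)=27, Q(0)=0.
So the global minimum of F is P(-4) + Q(0) + 6 = -640 + 0 + 6 = -634, attained at (-4, 0).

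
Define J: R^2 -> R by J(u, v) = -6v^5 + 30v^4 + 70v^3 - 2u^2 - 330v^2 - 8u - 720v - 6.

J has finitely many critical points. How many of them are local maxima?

J separates as a function of u plus a function of v, so ∇J=0 decouples.
∂J/∂u = -4(u + 2) = 0 at u ∈ {-2}; ∂J/∂v = -30(v - 4)(v - 3)(v + 1)(v + 2) = 0 at v ∈ {-2, -1, 3, 4}.
The Hessian is diagonal: diag(J_uu, J_vv). Second derivatives: J_uu(-2)=-4; J_vv(-2)=900, J_vv(-1)=-600, J_vv(3)=600, J_vv(4)=-900.
Local maxima occur where both diagonal entries negative: (-2, -1), (-2, 4). Count: 2.

2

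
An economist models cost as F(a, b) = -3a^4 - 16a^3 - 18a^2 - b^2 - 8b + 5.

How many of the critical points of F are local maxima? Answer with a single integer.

2

F separates as a function of a plus a function of b, so ∇F=0 decouples.
∂F/∂a = -12a(a + 1)(a + 3) = 0 at a ∈ {-3, -1, 0}; ∂F/∂b = -2(b + 4) = 0 at b ∈ {-4}.
The Hessian is diagonal: diag(F_aa, F_bb). Second derivatives: F_aa(-3)=-72, F_aa(-1)=24, F_aa(0)=-36; F_bb(-4)=-2.
Local maxima occur where both diagonal entries negative: (-3, -4), (0, -4). Count: 2.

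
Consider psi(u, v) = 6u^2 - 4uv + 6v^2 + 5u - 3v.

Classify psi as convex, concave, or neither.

convex

psi is quadratic, so its Hessian is the constant matrix H = [[12, -4], [-4, 12]].
det(H) = 128, tr(H) = 24.
det(H) > 0 and tr(H) > 0, so H is positive definite everywhere: convex.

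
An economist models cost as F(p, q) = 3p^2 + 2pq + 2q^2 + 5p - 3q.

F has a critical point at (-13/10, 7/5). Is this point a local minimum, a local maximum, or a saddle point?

The Hessian of F is constant: H = [[6, 2], [2, 4]].
det(H) = 6·4 − 2² = 20.
det(H) > 0 and tr(H) = 10 > 0, so H is positive definite and the point is a local minimum.

local minimum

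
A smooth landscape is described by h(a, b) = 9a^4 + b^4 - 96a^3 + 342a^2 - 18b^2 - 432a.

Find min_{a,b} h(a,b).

-258

h(a,b) separates as P(a) + Q(b), so its minimum is min P + min Q.
P'(a) = 36(a - 4)(a - 3)(a - 1) vanishes at a ∈ {1, 3, 4}; Q'(b) = 4b(b - 3)(b + 3) vanishes at b ∈ {-3, 0, 3}.
Local minima of P (where P''>0): P(1)=-177, P(4)=-96. Local minima of Q: Q(-3)=-81, Q(3)=-81.
So the global minimum of h is P(1) + Q(-3) = -177 − 81 = -258, attained at (1, -3).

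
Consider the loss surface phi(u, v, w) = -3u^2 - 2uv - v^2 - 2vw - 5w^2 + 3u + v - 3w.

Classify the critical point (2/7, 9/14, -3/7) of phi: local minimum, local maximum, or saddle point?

local maximum

The Hessian is constant: H = [[-6, -2, 0], [-2, -2, -2], [0, -2, -10]].
Leading principal minors: Δ₁ = -6, Δ₂ = 8, Δ₃ = -56.
The minors alternate sign starting negative (−, +, −), so H is negative definite: a local maximum.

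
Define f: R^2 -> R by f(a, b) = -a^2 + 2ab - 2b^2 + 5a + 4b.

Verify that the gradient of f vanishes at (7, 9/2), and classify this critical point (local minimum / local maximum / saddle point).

∇f = (-2a + 2b + 5, 2a - 4b + 4); substituting (7, 9/2) gives ∇f = (0, 0), so (7, 9/2) is indeed a critical point.
The Hessian of f is constant: H = [[-2, 2], [2, -4]].
det(H) = (-2)·(-4) − 2² = 4.
det(H) > 0 and tr(H) = -6 < 0, so H is negative definite and the point is a local maximum.

local maximum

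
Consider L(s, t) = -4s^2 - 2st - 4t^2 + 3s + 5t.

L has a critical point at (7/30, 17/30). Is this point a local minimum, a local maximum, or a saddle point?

The Hessian of L is constant: H = [[-8, -2], [-2, -8]].
det(H) = (-8)·(-8) − (-2)² = 60.
det(H) > 0 and tr(H) = -16 < 0, so H is negative definite and the point is a local maximum.

local maximum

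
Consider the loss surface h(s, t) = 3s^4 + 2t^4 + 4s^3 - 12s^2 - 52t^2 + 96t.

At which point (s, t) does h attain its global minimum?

h(s,t) separates as P(s) + Q(t), so its minimum is min P + min Q.
P'(s) = 12s(s - 1)(s + 2) vanishes at s ∈ {-2, 0, 1}; Q'(t) = 8(t - 3)(t - 1)(t + 4) vanishes at t ∈ {-4, 1, 3}.
Local minima of P (where P''>0): P(-2)=-32, P(1)=-5. Local minima of Q: Q(-4)=-704, Q(3)=-18.
So the global minimum of h is P(-2) + Q(-4) = -32 − 704 = -736, attained at (-2, -4).

(-2, -4)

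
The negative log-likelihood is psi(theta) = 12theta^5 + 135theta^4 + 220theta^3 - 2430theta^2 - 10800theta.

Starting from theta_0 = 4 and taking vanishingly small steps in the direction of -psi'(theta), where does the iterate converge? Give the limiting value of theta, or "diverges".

3

psi'(theta) = 60(theta - 3)(theta + 3)(theta + 4)(theta + 5), so psi'(4) = 30240.
Gradient descent moves in the -psi' direction, i.e. theta is decreasing.
The nearest critical point in that direction is theta = 3, where psi'' = 20160 > 0 (a local minimum). The iterate converges there.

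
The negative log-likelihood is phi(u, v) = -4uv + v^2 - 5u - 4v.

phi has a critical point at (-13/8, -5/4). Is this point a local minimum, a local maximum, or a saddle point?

saddle point

The Hessian of phi is constant: H = [[0, -4], [-4, 2]].
det(H) = 0·2 − (-4)² = -16.
Since det(H) < 0, H is indefinite and the critical point is a saddle point.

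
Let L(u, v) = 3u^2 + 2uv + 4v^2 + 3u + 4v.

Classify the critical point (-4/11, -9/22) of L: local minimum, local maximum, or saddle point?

The Hessian of L is constant: H = [[6, 2], [2, 8]].
det(H) = 6·8 − 2² = 44.
det(H) > 0 and tr(H) = 14 > 0, so H is positive definite and the point is a local minimum.

local minimum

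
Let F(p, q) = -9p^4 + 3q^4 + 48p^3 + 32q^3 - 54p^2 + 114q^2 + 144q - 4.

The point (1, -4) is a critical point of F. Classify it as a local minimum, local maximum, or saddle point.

The mixed partial ∂²F/∂p∂q is 0, so the Hessian at any point is diag(F_pp, F_qq) = diag(36(-3p^2 + 8p - 3), 12(3q^2 + 16q + 19)).
At (1, -4): H = diag(72, 36).
Both eigenvalues are positive, so H is positive definite: a local minimum.

local minimum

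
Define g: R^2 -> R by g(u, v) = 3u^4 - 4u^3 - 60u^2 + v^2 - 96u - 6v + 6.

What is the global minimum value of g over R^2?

g(u,v) separates as P(u) + Q(v) + 6, so its minimum is min P + min Q + 6.
P'(u) = 12(u - 4)(u + 1)(u + 2) vanishes at u ∈ {-2, -1, 4}; Q'(v) = 2v - 6 vanishes at v ∈ {3}.
Local minima of P (where P''>0): P(-2)=32, P(4)=-832. Local minima of Q: Q(3)=-9.
So the global minimum of g is P(4) + Q(3) + 6 = -832 − 9 + 6 = -835, attained at (4, 3).

-835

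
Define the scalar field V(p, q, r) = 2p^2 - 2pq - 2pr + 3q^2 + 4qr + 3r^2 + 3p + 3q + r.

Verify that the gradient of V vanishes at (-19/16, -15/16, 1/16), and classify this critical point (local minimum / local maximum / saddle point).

∇V = (4p - 2q - 2r + 3, -2p + 6q + 4r + 3, -2p + 4q + 6r + 1); substituting (-19/16, -15/16, 1/16) gives ∇V = (0, 0, 0), so (-19/16, -15/16, 1/16) is indeed a critical point.
The Hessian is constant: H = [[4, -2, -2], [-2, 6, 4], [-2, 4, 6]].
Leading principal minors: Δ₁ = 4, Δ₂ = 20, Δ₃ = 64.
All leading minors are positive, so H is positive definite: a local minimum.

local minimum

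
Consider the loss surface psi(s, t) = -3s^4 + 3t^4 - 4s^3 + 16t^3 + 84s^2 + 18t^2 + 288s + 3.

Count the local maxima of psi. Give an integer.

psi separates as a function of s plus a function of t, so ∇psi=0 decouples.
∂psi/∂s = -12(s - 4)(s + 2)(s + 3) = 0 at s ∈ {-3, -2, 4}; ∂psi/∂t = 12t(t + 1)(t + 3) = 0 at t ∈ {-3, -1, 0}.
The Hessian is diagonal: diag(psi_ss, psi_tt). Second derivatives: psi_ss(-3)=-84, psi_ss(-2)=72, psi_ss(4)=-504; psi_tt(-3)=72, psi_tt(-1)=-24, psi_tt(0)=36.
Local maxima occur where both diagonal entries negative: (-3, -1), (4, -1). Count: 2.

2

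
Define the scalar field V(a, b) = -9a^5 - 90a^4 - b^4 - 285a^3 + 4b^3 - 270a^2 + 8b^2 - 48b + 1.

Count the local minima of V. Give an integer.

2

V separates as a function of a plus a function of b, so ∇V=0 decouples.
∂V/∂a = -45a(a + 1)(a + 3)(a + 4) = 0 at a ∈ {-4, -3, -1, 0}; ∂V/∂b = -4(b - 3)(b - 2)(b + 2) = 0 at b ∈ {-2, 2, 3}.
The Hessian is diagonal: diag(V_aa, V_bb). Second derivatives: V_aa(-4)=540, V_aa(-3)=-270, V_aa(-1)=270, V_aa(0)=-540; V_bb(-2)=-80, V_bb(2)=16, V_bb(3)=-20.
Local minima occur where both diagonal entries positive: (-4, 2), (-1, 2). Count: 2.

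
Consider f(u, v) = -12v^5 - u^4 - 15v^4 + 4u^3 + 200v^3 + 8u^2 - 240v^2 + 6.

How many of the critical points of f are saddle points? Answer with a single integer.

6

f separates as a function of u plus a function of v, so ∇f=0 decouples.
∂f/∂u = -4u(u - 4)(u + 1) = 0 at u ∈ {-1, 0, 4}; ∂f/∂v = -60v(v - 2)(v - 1)(v + 4) = 0 at v ∈ {-4, 0, 1, 2}.
The Hessian is diagonal: diag(f_uu, f_vv). Second derivatives: f_uu(-1)=-20, f_uu(0)=16, f_uu(4)=-80; f_vv(-4)=7200, f_vv(0)=-480, f_vv(1)=300, f_vv(2)=-720.
Saddle points occur where the two diagonal entries have opposite signs: (-1, -4), (-1, 1), (0, 0), (0, 2), (4, -4), (4, 1). Count: 6.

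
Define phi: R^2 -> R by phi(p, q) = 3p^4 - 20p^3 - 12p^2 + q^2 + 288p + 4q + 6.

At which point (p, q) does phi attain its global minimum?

(-2, -2)

phi(p,q) separates as A(p) + B(q) + 6, so its minimum is min A + min B + 6.
A'(p) = 12(p - 4)(p - 3)(p + 2) vanishes at p ∈ {-2, 3, 4}; B'(q) = 2q + 4 vanishes at q ∈ {-2}.
Local minima of A (where A''>0): A(-2)=-416, A(4)=448. Local minima of B: B(-2)=-4.
So the global minimum of phi is A(-2) + B(-2) + 6 = -416 − 4 + 6 = -414, attained at (-2, -2).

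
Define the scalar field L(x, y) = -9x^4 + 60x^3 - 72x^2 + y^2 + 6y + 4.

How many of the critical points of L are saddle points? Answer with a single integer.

2

L separates as a function of x plus a function of y, so ∇L=0 decouples.
∂L/∂x = -36x(x - 4)(x - 1) = 0 at x ∈ {0, 1, 4}; ∂L/∂y = 2(y + 3) = 0 at y ∈ {-3}.
The Hessian is diagonal: diag(L_xx, L_yy). Second derivatives: L_xx(0)=-144, L_xx(1)=108, L_xx(4)=-432; L_yy(-3)=2.
Saddle points occur where the two diagonal entries have opposite signs: (0, -3), (4, -3). Count: 2.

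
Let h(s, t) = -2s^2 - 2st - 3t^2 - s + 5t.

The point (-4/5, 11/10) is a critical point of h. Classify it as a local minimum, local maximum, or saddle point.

local maximum

The Hessian of h is constant: H = [[-4, -2], [-2, -6]].
det(H) = (-4)·(-6) − (-2)² = 20.
det(H) > 0 and tr(H) = -10 < 0, so H is negative definite and the point is a local maximum.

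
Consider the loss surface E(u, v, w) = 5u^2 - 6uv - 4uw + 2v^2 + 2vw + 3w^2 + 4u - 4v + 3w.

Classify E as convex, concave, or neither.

E is quadratic, so its Hessian is the constant matrix H = [[10, -6, -4], [-6, 4, 2], [-4, 2, 6]].
Leading principal minors: 10, 4, 16.
All positive ⇒ H ≻ 0 ⇒ convex.

convex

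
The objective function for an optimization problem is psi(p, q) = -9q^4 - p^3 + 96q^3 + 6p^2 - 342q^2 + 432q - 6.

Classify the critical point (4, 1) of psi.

The mixed partial ∂²psi/∂p∂q is 0, so the Hessian at any point is diag(psi_pp, psi_qq) = diag(6(-p + 2), 36(-3q^2 + 16q - 19)).
At (4, 1): H = diag(-12, -216).
Both eigenvalues are negative, so H is negative definite: a local maximum.

local maximum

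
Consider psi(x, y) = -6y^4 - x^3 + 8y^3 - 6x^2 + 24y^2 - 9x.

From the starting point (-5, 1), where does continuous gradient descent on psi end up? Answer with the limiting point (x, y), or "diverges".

(-3, 0)

psi is separable, so gradient descent decouples: x follows -∂psi/∂x, y follows -∂psi/∂y.
∂psi/∂x = -3(x + 1)(x + 3); at x=-5 this is -24, so x increases.
∂psi/∂y = -24y(y - 2)(y + 1); at y=1 this is 48, so y decreases.
x converges to its nearest critical value -3 (a local min of the x-part); y converges to 0. The iterate converges to (-3, 0).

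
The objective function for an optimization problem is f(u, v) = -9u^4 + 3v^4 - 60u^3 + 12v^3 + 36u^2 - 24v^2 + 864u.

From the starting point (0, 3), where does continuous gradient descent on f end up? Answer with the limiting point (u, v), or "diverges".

(-3, 1)

f is separable, so gradient descent decouples: u follows -∂f/∂u, v follows -∂f/∂v.
∂f/∂u = -36(u - 2)(u + 3)(u + 4); at u=0 this is 864, so u decreases.
∂f/∂v = 12v(v - 1)(v + 4); at v=3 this is 504, so v decreases.
u converges to its nearest critical value -3 (a local min of the u-part); v converges to 1. The iterate converges to (-3, 1).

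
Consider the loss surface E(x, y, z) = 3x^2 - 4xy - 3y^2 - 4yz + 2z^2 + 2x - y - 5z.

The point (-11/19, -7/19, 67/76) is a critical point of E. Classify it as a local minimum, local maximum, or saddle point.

saddle point

The Hessian is constant: H = [[6, -4, 0], [-4, -6, -4], [0, -4, 4]].
Leading principal minors: Δ₁ = 6, Δ₂ = -52, Δ₃ = -304.
The minors fit neither the all-positive nor the alternating-sign pattern, so H is indefinite: a saddle point.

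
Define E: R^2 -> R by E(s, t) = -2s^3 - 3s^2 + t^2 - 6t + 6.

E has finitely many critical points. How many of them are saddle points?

1

E separates as a function of s plus a function of t, so ∇E=0 decouples.
∂E/∂s = -6s(s + 1) = 0 at s ∈ {-1, 0}; ∂E/∂t = 2(t - 3) = 0 at t ∈ {3}.
The Hessian is diagonal: diag(E_ss, E_tt). Second derivatives: E_ss(-1)=6, E_ss(0)=-6; E_tt(3)=2.
Saddle points occur where the two diagonal entries have opposite signs: (0, 3). Count: 1.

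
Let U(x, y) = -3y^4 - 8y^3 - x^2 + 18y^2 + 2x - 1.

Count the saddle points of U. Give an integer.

1

U separates as a function of x plus a function of y, so ∇U=0 decouples.
∂U/∂x = -2(x - 1) = 0 at x ∈ {1}; ∂U/∂y = -12y(y - 1)(y + 3) = 0 at y ∈ {-3, 0, 1}.
The Hessian is diagonal: diag(U_xx, U_yy). Second derivatives: U_xx(1)=-2; U_yy(-3)=-144, U_yy(0)=36, U_yy(1)=-48.
Saddle points occur where the two diagonal entries have opposite signs: (1, 0). Count: 1.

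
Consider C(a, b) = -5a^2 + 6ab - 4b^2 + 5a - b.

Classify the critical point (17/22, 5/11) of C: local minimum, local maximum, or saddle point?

local maximum

The Hessian of C is constant: H = [[-10, 6], [6, -8]].
det(H) = (-10)·(-8) − 6² = 44.
det(H) > 0 and tr(H) = -18 < 0, so H is negative definite and the point is a local maximum.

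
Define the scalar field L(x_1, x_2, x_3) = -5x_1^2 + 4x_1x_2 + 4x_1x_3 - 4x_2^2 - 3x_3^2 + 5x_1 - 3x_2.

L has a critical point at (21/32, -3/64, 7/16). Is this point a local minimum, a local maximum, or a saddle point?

The Hessian is constant: H = [[-10, 4, 4], [4, -8, 0], [4, 0, -6]].
Leading principal minors: Δ₁ = -10, Δ₂ = 64, Δ₃ = -256.
The minors alternate sign starting negative (−, +, −), so H is negative definite: a local maximum.

local maximum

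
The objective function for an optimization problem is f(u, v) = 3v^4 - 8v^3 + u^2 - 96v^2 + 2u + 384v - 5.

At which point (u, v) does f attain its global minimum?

f(u,v) separates as P(u) + Q(v) − 5, so its minimum is min P + min Q − 5.
P'(u) = 2u + 2 vanishes at u ∈ {-1}; Q'(v) = 12(v - 4)(v - 2)(v + 4) vanishes at v ∈ {-4, 2, 4}.
Local minima of P (where P''>0): P(-1)=-1. Local minima of Q: Q(-4)=-1792, Q(4)=256.
So the global minimum of f is P(-1) + Q(-4) − 5 = -1 − 1792 − 5 = -1798, attained at (-1, -4).

(-1, -4)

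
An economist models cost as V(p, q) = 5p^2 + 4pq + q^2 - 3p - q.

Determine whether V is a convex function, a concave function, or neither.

V is quadratic, so its Hessian is the constant matrix H = [[10, 4], [4, 2]].
det(H) = 4, tr(H) = 12.
det(H) > 0 and tr(H) > 0, so H is positive definite everywhere: convex.

convex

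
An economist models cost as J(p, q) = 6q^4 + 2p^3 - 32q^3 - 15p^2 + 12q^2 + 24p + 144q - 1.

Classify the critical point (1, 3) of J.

saddle point

The mixed partial ∂²J/∂p∂q is 0, so the Hessian at any point is diag(J_pp, J_qq) = diag(6(2p - 5), 24(3q^2 - 8q + 1)).
At (1, 3): H = diag(-18, 96).
The eigenvalues have opposite signs, so H is indefinite: a saddle point.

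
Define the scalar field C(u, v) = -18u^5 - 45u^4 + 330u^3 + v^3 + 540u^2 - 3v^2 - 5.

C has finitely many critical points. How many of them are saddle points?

4

C separates as a function of u plus a function of v, so ∇C=0 decouples.
∂C/∂u = -90u(u - 3)(u + 1)(u + 4) = 0 at u ∈ {-4, -1, 0, 3}; ∂C/∂v = 3v(v - 2) = 0 at v ∈ {0, 2}.
The Hessian is diagonal: diag(C_uu, C_vv). Second derivatives: C_uu(-4)=7560, C_uu(-1)=-1080, C_uu(0)=1080, C_uu(3)=-7560; C_vv(0)=-6, C_vv(2)=6.
Saddle points occur where the two diagonal entries have opposite signs: (-4, 0), (-1, 2), (0, 0), (3, 2). Count: 4.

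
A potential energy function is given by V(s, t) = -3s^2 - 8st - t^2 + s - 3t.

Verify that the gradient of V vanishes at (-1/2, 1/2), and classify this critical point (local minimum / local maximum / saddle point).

∇V = (-6s - 8t + 1, -8s - 2t - 3); substituting (-1/2, 1/2) gives ∇V = (0, 0), so (-1/2, 1/2) is indeed a critical point.
The Hessian of V is constant: H = [[-6, -8], [-8, -2]].
det(H) = (-6)·(-2) − (-8)² = -52.
Since det(H) < 0, H is indefinite and the critical point is a saddle point.

saddle point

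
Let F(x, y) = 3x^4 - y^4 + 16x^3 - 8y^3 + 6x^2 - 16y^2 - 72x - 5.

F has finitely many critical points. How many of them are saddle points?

5

F separates as a function of x plus a function of y, so ∇F=0 decouples.
∂F/∂x = 12(x - 1)(x + 2)(x + 3) = 0 at x ∈ {-3, -2, 1}; ∂F/∂y = -4y(y + 2)(y + 4) = 0 at y ∈ {-4, -2, 0}.
The Hessian is diagonal: diag(F_xx, F_yy). Second derivatives: F_xx(-3)=48, F_xx(-2)=-36, F_xx(1)=144; F_yy(-4)=-32, F_yy(-2)=16, F_yy(0)=-32.
Saddle points occur where the two diagonal entries have opposite signs: (-3, -4), (-3, 0), (-2, -2), (1, -4), (1, 0). Count: 5.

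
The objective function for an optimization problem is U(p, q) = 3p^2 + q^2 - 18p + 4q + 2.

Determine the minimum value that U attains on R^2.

-29

U(p,q) separates as A(p) + B(q) + 2, so its minimum is min A + min B + 2.
A'(p) = 6p - 18 vanishes at p ∈ {3}; B'(q) = 2q + 4 vanishes at q ∈ {-2}.
Local minima of A (where A''>0): A(3)=-27. Local minima of B: B(-2)=-4.
So the global minimum of U is A(3) + B(-2) + 2 = -27 − 4 + 2 = -29, attained at (3, -2).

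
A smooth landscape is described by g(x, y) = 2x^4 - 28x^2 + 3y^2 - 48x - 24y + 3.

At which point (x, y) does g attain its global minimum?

(3, 4)

g(x,y) separates as P(x) + Q(y) + 3, so its minimum is min P + min Q + 3.
P'(x) = 8(x - 3)(x + 1)(x + 2) vanishes at x ∈ {-2, -1, 3}; Q'(y) = 6y - 24 vanishes at y ∈ {4}.
Local minima of P (where P''>0): P(-2)=16, P(3)=-234. Local minima of Q: Q(4)=-48.
So the global minimum of g is P(3) + Q(4) + 3 = -234 − 48 + 3 = -279, attained at (3, 4).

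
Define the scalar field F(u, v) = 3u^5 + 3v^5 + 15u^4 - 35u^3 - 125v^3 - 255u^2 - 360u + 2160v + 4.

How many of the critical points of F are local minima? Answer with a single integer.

F separates as a function of u plus a function of v, so ∇F=0 decouples.
∂F/∂u = 15(u - 3)(u + 1)(u + 2)(u + 4) = 0 at u ∈ {-4, -2, -1, 3}; ∂F/∂v = 15(v - 4)(v - 3)(v + 3)(v + 4) = 0 at v ∈ {-4, -3, 3, 4}.
The Hessian is diagonal: diag(F_uu, F_vv). Second derivatives: F_uu(-4)=-630, F_uu(-2)=150, F_uu(-1)=-180, F_uu(3)=2100; F_vv(-4)=-840, F_vv(-3)=630, F_vv(3)=-630, F_vv(4)=840.
Local minima occur where both diagonal entries positive: (-2, -3), (-2, 4), (3, -3), (3, 4). Count: 4.

4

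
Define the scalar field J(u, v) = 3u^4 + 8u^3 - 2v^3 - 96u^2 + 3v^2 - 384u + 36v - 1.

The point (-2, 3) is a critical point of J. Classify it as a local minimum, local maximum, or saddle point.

local maximum

The mixed partial ∂²J/∂u∂v is 0, so the Hessian at any point is diag(J_uu, J_vv) = diag(12(3u^2 + 4u - 16), 6(-2v + 1)).
At (-2, 3): H = diag(-144, -30).
Both eigenvalues are negative, so H is negative definite: a local maximum.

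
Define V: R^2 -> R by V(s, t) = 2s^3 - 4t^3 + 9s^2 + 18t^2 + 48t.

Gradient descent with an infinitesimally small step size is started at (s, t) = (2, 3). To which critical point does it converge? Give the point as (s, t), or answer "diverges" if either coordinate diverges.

V is separable, so gradient descent decouples: s follows -∂V/∂s, t follows -∂V/∂t.
∂V/∂s = 6s(s + 3); at s=2 this is 60, so s decreases.
∂V/∂t = -12(t - 4)(t + 1); at t=3 this is 48, so t decreases.
s converges to its nearest critical value 0 (a local min of the s-part); t converges to -1. The iterate converges to (0, -1).

(0, -1)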